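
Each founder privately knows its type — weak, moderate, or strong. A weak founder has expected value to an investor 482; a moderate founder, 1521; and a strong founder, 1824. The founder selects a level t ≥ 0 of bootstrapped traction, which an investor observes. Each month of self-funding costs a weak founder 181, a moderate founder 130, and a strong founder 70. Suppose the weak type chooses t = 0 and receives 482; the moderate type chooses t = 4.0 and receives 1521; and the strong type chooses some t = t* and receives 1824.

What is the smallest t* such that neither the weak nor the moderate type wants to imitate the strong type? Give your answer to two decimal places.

7.41

Moderate type (on-path payoff 1521 − 130×4.0 = 1001) won't mimic when 1001 ≥ 1824 − 130·t*, i.e. t* ≥ 6.33.
Weak type (on-path payoff 482) won't mimic when 482 ≥ 1824 − 181·t*, i.e. t* ≥ 7.41.
Both must hold, so t* = max(7.41, 6.33) = 7.41. The weak type's constraint binds.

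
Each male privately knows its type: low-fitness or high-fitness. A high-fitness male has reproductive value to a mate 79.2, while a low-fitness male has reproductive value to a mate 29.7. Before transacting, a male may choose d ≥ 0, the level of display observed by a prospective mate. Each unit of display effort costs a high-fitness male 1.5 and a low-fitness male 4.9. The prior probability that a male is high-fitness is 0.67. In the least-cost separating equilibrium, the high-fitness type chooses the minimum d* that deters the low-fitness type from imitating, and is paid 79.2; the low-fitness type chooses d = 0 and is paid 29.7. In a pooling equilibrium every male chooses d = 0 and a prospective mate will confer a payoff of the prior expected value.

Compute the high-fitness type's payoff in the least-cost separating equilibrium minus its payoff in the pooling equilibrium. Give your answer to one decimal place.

Least-cost separating signal: d* solves 29.7 = 79.2 − 4.9·d*, so d* = (79.2 − 29.7)/4.9 ≈ 10.1020.
High-fitness type's separating payoff: 79.2 − 1.5 × d* = 79.2 − 1.5 × (79.2 − 29.7)/4.9 = 79.2 − 74.25/4.9 ≈ 64.047.
Pooling payoff: 0.67 × 79.2 + 0.33 × 29.7 = 62.865.
Difference: 64.047 − 62.865 = 1.182, i.e. 1.2 to one decimal place.
The high-fitness type prefers to separate.

1.2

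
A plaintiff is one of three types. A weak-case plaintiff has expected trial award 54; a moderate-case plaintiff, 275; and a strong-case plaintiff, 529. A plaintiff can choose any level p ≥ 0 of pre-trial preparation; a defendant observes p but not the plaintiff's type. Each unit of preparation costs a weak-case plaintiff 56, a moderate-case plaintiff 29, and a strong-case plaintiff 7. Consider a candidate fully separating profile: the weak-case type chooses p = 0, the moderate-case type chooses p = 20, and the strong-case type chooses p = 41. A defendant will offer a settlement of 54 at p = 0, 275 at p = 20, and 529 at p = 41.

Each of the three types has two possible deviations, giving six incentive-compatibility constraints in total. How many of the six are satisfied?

Strong-case (own payoff 529 − 7×41 = 242): to p=0 gives 54 → no gain ✓; to p=20 gives 275 − 7×20 = 135 → no gain ✓.
Moderate-case (own payoff 275 − 29×20 = -305): to p=0 gives 54 → profitable ✗; to p=41 gives 529 − 29×41 = -660 → no gain ✓.
Weak-case (own payoff 54): to p=20 gives 275 − 56×20 = -845 → no gain ✓; to p=41 gives 529 − 56×41 = -1767 → no gain ✓.
5 of the 6 constraints hold; not an equilibrium.

5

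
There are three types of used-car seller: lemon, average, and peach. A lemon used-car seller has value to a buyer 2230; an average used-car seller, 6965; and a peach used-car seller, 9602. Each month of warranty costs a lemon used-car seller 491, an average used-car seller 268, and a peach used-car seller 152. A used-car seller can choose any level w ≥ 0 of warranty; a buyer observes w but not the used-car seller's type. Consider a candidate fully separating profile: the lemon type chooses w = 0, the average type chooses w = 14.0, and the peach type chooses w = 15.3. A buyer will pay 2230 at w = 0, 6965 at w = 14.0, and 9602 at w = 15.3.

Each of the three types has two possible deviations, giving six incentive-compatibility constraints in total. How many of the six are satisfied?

Average (own payoff 6965 − 268×14.0 = 3213): to w=0 gives 2230 → no gain ✓; to w=15.3 gives 9602 − 268×15.3 = 5501.6 → profitable ✗.
Peach (own payoff 9602 − 152×15.3 = 7276.4): to w=0 gives 2230 → no gain ✓; to w=14.0 gives 6965 − 152×14.0 = 4837 → no gain ✓.
Lemon (own payoff 2230): to w=14.0 gives 6965 − 491×14.0 = 91 → no gain ✓; to w=15.3 gives 9602 − 491×15.3 = 2089.7 → no gain ✓.
5 of the 6 constraints hold; not an equilibrium.

5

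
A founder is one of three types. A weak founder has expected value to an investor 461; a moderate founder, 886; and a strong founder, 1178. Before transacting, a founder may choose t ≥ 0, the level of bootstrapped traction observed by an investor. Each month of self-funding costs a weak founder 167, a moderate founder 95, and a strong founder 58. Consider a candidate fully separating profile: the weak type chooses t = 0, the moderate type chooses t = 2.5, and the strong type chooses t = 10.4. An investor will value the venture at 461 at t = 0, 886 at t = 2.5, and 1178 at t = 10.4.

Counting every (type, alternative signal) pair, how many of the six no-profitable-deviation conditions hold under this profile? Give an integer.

Weak (own payoff 461): to t=2.5 gives 886 − 167×2.5 = 468.5 → profitable ✗; to t=10.4 gives 1178 − 167×10.4 = -558.8 → no gain ✓.
Moderate (own payoff 886 − 95×2.5 = 648.5): to t=0 gives 461 → no gain ✓; to t=10.4 gives 1178 − 95×10.4 = 190 → no gain ✓.
Strong (own payoff 1178 − 58×10.4 = 574.8): to t=0 gives 461 → no gain ✓; to t=2.5 gives 886 − 58×2.5 = 741 → profitable ✗.
4 of the 6 constraints hold; not an equilibrium.

4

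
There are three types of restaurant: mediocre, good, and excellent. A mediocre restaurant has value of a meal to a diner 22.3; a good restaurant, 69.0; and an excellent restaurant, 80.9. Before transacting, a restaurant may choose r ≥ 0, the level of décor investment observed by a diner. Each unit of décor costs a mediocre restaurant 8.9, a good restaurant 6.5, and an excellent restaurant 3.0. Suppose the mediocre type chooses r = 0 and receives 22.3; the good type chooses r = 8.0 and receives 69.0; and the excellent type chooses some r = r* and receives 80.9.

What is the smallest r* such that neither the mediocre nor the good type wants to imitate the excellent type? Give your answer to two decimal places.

Mediocre type (on-path payoff 22.3) won't mimic when 22.3 ≥ 80.9 − 8.9·r*, i.e. r* ≥ 6.58.
Good type (on-path payoff 69.0 − 6.5×8.0 = 17) won't mimic when 17 ≥ 80.9 − 6.5·r*, i.e. r* ≥ 9.83.
Both must hold, so r* = max(6.58, 9.83) = 9.83. The good type's constraint binds.

9.83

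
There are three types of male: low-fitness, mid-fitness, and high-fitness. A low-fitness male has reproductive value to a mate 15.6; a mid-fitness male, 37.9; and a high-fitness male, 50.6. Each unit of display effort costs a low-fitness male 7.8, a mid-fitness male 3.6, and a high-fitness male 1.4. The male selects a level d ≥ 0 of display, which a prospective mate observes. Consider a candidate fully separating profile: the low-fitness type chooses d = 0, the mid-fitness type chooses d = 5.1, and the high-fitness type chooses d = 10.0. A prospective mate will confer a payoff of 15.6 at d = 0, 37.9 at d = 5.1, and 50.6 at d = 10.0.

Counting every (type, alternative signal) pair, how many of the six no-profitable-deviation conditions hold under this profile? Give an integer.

High-fitness (own payoff 50.6 − 1.4×10.0 = 36.6): to d=0 gives 15.6 → no gain ✓; to d=5.1 gives 37.9 − 1.4×5.1 = 30.76 → no gain ✓.
Low-fitness (own payoff 15.6): to d=5.1 gives 37.9 − 7.8×5.1 = -1.88 → no gain ✓; to d=10.0 gives 50.6 − 7.8×10.0 = -27.4 → no gain ✓.
Mid-fitness (own payoff 37.9 − 3.6×5.1 = 19.54): to d=0 gives 15.6 → no gain ✓; to d=10.0 gives 50.6 − 3.6×10.0 = 14.6 → no gain ✓.
6 of the 6 constraints hold; this profile is a separating equilibrium.

6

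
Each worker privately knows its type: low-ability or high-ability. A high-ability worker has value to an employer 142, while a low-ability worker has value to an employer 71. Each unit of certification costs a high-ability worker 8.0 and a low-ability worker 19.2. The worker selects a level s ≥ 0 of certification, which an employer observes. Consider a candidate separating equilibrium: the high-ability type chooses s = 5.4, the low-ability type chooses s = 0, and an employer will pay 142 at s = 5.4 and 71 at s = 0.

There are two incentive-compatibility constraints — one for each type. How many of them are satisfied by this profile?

Low-ability type: stay at 0 → 71; mimic → 142 − 19.2 × 5.4 = 38.32. IC holds (71 ≥ 38.32).
High-ability type: signal → 142 − 8.0 × 5.4 = 98.8; deviate to 0 → 71. IC holds (98.8 ≥ 71).
2 of 2 constraints hold, so this is a separating equilibrium.

2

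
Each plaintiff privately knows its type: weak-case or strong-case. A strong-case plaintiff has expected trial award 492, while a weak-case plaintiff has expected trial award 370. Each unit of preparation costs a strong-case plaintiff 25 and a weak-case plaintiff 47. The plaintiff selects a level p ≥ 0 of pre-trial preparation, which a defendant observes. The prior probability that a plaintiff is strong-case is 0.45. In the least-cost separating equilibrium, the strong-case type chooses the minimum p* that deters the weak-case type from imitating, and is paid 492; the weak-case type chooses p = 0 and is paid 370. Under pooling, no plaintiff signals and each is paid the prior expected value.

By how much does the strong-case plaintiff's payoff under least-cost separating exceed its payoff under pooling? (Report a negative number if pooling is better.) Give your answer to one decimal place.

2.2

Least-cost separating signal: p* solves 370 = 492 − 47·p*, so p* = (492 − 370)/47 ≈ 2.5957.
Strong-case type's separating payoff: 492 − 25 × p* = 492 − 25 × (492 − 370)/47 = 492 − 3050/47 ≈ 427.106.
Pooling payoff: 0.45 × 492 + 0.55 × 370 = 424.9.
Difference: 427.106 − 424.9 = 2.206, i.e. 2.2 to one decimal place.
The strong-case type prefers to separate.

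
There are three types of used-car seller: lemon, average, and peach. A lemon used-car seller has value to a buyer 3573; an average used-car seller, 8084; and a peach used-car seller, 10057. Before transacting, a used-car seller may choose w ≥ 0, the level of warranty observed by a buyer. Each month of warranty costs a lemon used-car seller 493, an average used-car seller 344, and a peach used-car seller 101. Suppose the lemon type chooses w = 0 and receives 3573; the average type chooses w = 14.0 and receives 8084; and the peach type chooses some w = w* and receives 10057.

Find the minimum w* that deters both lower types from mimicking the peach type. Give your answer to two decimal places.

19.74

Lemon type (on-path payoff 3573) won't mimic when 3573 ≥ 10057 − 493·w*, i.e. w* ≥ 13.15.
Average type (on-path payoff 8084 − 344×14.0 = 3268) won't mimic when 3268 ≥ 10057 − 344·w*, i.e. w* ≥ 19.74.
Both must hold, so w* = max(13.15, 19.74) = 19.74. The average type's constraint binds.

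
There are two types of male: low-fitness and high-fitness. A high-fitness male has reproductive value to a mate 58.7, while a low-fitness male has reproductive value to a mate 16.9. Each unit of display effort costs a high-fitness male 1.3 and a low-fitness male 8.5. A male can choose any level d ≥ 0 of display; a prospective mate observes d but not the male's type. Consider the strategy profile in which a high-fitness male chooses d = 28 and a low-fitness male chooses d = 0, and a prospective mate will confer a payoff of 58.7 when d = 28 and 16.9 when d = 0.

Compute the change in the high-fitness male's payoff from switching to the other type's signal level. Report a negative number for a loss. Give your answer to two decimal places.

Playing d = 28 the high-fitness male receives 58.7 − 1.3 × 28 = 22.3.
Deviating to d = 0 yields 16.9 instead.
Gain from deviating: 16.9 − 22.3 = -5.40.
The gain is negative, so the high-fitness type's incentive-compatibility constraint is satisfied.

-5.40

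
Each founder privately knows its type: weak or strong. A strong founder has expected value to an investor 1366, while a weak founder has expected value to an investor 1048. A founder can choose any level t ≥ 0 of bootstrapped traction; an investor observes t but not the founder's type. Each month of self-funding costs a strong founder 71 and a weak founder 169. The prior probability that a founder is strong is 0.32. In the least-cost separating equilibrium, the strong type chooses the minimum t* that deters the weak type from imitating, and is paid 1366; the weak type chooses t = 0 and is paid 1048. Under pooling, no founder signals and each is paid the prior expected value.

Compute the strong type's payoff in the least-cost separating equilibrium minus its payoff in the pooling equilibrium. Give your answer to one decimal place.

82.6

Least-cost separating signal: t* solves 1048 = 1366 − 169·t*, so t* = (1366 − 1048)/169 ≈ 1.8817.
Strong type's separating payoff: 1366 − 71 × t* = 1366 − 71 × (1366 − 1048)/169 = 1366 − 22578/169 ≈ 1232.402.
Pooling payoff: 0.32 × 1366 + 0.68 × 1048 = 1149.76.
Difference: 1232.402 − 1149.76 = 82.642, i.e. 82.6 to one decimal place.
The strong type prefers to separate.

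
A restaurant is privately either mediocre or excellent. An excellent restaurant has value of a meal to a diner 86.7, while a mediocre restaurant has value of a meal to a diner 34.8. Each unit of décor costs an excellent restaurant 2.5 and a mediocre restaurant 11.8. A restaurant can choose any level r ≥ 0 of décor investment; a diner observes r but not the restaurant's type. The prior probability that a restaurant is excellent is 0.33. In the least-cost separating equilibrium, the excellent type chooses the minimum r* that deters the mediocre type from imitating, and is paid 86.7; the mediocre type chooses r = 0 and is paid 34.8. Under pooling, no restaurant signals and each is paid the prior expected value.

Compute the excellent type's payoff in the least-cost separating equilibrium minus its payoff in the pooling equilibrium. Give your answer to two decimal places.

Least-cost separating signal: r* solves 34.8 = 86.7 − 11.8·r*, so r* = (86.7 − 34.8)/11.8 ≈ 4.3983.
Excellent type's separating payoff: 86.7 − 2.5 × r* = 86.7 − 2.5 × (86.7 − 34.8)/11.8 = 86.7 − 129.75/11.8 ≈ 75.7042.
Pooling payoff: 0.33 × 86.7 + 0.67 × 34.8 = 51.927.
Difference: 75.7042 − 51.927 = 23.7772, i.e. 23.78 to two decimal places.
The excellent type prefers to separate.

23.78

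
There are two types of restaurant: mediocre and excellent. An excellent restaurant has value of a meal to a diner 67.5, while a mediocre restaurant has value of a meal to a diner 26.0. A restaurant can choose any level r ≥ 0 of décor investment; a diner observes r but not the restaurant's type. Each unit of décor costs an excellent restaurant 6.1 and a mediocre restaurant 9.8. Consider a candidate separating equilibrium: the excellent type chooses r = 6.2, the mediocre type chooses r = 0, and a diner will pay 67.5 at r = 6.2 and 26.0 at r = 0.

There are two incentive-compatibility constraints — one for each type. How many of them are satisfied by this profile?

Excellent type: signal → 67.5 − 6.1 × 6.2 = 29.68; deviate to 0 → 26.0. IC holds (29.68 ≥ 26.0).
Mediocre type: stay at 0 → 26.0; mimic → 67.5 − 9.8 × 6.2 = 6.74. IC holds (26.0 ≥ 6.74).
2 of 2 constraints hold, so this is a separating equilibrium.

2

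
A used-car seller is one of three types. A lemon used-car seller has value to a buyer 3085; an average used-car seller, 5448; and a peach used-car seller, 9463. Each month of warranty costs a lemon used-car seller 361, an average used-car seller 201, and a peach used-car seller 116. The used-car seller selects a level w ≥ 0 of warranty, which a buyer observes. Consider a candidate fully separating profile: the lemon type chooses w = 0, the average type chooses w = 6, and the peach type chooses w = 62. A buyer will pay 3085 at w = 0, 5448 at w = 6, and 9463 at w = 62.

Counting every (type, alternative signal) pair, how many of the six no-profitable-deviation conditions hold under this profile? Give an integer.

3

Lemon (own payoff 3085): to w=6 gives 5448 − 361×6 = 3282 → profitable ✗; to w=62 gives 9463 − 361×62 = -12919 → no gain ✓.
Peach (own payoff 9463 − 116×62 = 2271): to w=0 gives 3085 → profitable ✗; to w=6 gives 5448 − 116×6 = 4752 → profitable ✗.
Average (own payoff 5448 − 201×6 = 4242): to w=0 gives 3085 → no gain ✓; to w=62 gives 9463 − 201×62 = -2999 → no gain ✓.
3 of the 6 constraints hold; not an equilibrium.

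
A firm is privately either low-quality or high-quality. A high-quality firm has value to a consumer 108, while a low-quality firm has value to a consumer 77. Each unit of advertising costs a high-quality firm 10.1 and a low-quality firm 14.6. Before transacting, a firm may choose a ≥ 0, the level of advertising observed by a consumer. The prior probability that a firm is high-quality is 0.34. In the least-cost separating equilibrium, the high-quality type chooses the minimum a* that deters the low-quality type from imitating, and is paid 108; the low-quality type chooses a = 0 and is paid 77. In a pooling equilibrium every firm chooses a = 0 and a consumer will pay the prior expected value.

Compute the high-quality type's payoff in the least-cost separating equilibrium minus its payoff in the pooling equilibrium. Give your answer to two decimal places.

-0.99

Least-cost separating signal: a* solves 77 = 108 − 14.6·a*, so a* = (108 − 77)/14.6 ≈ 2.1233.
High-quality type's separating payoff: 108 − 10.1 × a* = 108 − 10.1 × (108 − 77)/14.6 = 108 − 313.1/14.6 ≈ 86.5548.
Pooling payoff: 0.34 × 108 + 0.66 × 77 = 87.54.
Difference: 86.5548 − 87.54 = -0.9852, i.e. -0.99 to two decimal places.
The high-quality type would prefer the pooling outcome.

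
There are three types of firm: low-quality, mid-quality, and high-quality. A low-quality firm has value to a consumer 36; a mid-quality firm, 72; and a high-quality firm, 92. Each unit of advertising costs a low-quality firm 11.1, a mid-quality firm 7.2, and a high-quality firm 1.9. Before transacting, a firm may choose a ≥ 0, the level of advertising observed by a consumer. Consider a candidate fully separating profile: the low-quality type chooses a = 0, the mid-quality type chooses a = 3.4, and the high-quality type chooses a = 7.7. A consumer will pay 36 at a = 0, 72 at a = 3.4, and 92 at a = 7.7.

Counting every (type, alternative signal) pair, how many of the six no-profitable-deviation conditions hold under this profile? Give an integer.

Low-quality (own payoff 36): to a=3.4 gives 72 − 11.1×3.4 = 34.26 → no gain ✓; to a=7.7 gives 92 − 11.1×7.7 = 6.53 → no gain ✓.
Mid-quality (own payoff 72 − 7.2×3.4 = 47.52): to a=0 gives 36 → no gain ✓; to a=7.7 gives 92 − 7.2×7.7 = 36.56 → no gain ✓.
High-quality (own payoff 92 − 1.9×7.7 = 77.37): to a=0 gives 36 → no gain ✓; to a=3.4 gives 72 − 1.9×3.4 = 65.54 → no gain ✓.
6 of the 6 constraints hold; this profile is a separating equilibrium.

6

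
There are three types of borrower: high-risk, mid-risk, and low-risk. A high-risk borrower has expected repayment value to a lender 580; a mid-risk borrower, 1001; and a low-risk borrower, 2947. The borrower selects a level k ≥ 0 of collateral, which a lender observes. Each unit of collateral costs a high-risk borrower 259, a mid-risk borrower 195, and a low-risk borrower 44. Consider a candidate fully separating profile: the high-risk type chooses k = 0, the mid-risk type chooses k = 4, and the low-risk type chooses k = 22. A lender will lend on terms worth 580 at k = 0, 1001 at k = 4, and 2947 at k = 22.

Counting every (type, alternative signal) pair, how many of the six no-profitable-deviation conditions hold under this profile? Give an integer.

5

High-risk (own payoff 580): to k=4 gives 1001 − 259×4 = -35 → no gain ✓; to k=22 gives 2947 − 259×22 = -2751 → no gain ✓.
Mid-risk (own payoff 1001 − 195×4 = 221): to k=0 gives 580 → profitable ✗; to k=22 gives 2947 − 195×22 = -1343 → no gain ✓.
Low-risk (own payoff 2947 − 44×22 = 1979): to k=0 gives 580 → no gain ✓; to k=4 gives 1001 − 44×4 = 825 → no gain ✓.
5 of the 6 constraints hold; not an equilibrium.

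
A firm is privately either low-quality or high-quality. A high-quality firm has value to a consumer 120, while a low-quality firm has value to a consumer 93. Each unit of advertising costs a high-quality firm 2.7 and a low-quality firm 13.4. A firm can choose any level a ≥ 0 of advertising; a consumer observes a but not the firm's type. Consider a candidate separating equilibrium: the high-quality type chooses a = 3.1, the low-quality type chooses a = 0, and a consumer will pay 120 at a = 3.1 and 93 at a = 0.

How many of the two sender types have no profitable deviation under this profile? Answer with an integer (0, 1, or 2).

2

High-quality type: signal → 120 − 2.7 × 3.1 = 111.63; deviate to 0 → 93. IC holds (111.63 ≥ 93).
Low-quality type: stay at 0 → 93; mimic → 120 − 13.4 × 3.1 = 78.46. IC holds (93 ≥ 78.46).
2 of 2 constraints hold, so this is a separating equilibrium.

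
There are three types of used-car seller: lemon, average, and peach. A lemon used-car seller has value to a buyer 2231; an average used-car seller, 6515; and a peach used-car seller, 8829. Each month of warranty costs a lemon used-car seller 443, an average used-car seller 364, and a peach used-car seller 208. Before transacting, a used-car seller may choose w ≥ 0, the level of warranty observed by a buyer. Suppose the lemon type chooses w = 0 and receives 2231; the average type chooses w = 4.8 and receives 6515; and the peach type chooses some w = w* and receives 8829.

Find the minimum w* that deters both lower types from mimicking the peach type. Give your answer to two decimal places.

14.89

Lemon type (on-path payoff 2231) won't mimic when 2231 ≥ 8829 − 443·w*, i.e. w* ≥ 14.89.
Average type (on-path payoff 6515 − 364×4.8 = 4767.8) won't mimic when 4767.8 ≥ 8829 − 364·w*, i.e. w* ≥ 11.16.
Both must hold, so w* = max(14.89, 11.16) = 14.89. The lemon type's constraint binds.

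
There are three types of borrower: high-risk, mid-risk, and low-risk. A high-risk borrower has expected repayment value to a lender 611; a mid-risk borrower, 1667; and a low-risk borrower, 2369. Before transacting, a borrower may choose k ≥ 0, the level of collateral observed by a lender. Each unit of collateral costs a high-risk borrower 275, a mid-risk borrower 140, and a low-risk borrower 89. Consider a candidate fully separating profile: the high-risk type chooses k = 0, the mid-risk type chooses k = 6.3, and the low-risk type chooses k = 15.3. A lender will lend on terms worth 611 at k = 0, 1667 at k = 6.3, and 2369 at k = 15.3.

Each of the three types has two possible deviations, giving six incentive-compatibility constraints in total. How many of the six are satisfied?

Mid-risk (own payoff 1667 − 140×6.3 = 785): to k=0 gives 611 → no gain ✓; to k=15.3 gives 2369 − 140×15.3 = 227 → no gain ✓.
High-risk (own payoff 611): to k=6.3 gives 1667 − 275×6.3 = -65.5 → no gain ✓; to k=15.3 gives 2369 − 275×15.3 = -1838.5 → no gain ✓.
Low-risk (own payoff 2369 − 89×15.3 = 1007.3): to k=0 gives 611 → no gain ✓; to k=6.3 gives 1667 − 89×6.3 = 1106.3 → profitable ✗.
5 of the 6 constraints hold; not an equilibrium.

5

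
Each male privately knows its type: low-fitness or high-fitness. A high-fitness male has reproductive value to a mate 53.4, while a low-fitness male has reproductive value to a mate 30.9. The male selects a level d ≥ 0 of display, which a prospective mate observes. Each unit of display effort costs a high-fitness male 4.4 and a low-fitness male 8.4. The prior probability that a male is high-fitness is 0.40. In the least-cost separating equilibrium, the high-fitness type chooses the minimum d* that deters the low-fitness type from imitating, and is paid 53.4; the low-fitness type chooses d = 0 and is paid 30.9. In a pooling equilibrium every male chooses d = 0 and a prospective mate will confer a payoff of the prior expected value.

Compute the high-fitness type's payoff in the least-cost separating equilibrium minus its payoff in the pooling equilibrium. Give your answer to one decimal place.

1.7

Least-cost separating signal: d* solves 30.9 = 53.4 − 8.4·d*, so d* = (53.4 − 30.9)/8.4 ≈ 2.6786.
High-fitness type's separating payoff: 53.4 − 4.4 × d* = 53.4 − 4.4 × (53.4 − 30.9)/8.4 = 53.4 − 99/8.4 ≈ 41.614.
Pooling payoff: 0.40 × 53.4 + 0.60 × 30.9 = 39.9.
Difference: 41.614 − 39.9 = 1.714, i.e. 1.7 to one decimal place.
The high-fitness type prefers to separate.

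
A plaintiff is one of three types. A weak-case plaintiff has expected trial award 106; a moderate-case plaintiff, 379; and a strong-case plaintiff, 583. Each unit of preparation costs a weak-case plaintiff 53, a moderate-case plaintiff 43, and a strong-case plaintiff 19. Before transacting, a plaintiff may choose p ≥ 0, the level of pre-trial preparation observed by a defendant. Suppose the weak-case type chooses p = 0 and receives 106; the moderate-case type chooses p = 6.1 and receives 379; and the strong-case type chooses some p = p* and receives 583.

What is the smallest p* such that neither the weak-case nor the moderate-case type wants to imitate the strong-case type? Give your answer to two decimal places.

Weak-case type (on-path payoff 106) won't mimic when 106 ≥ 583 − 53·p*, i.e. p* ≥ 9.00.
Moderate-case type (on-path payoff 379 − 43×6.1 = 116.7) won't mimic when 116.7 ≥ 583 − 43·p*, i.e. p* ≥ 10.84.
Both must hold, so p* = max(9.00, 10.84) = 10.84. The moderate-case type's constraint binds.

10.84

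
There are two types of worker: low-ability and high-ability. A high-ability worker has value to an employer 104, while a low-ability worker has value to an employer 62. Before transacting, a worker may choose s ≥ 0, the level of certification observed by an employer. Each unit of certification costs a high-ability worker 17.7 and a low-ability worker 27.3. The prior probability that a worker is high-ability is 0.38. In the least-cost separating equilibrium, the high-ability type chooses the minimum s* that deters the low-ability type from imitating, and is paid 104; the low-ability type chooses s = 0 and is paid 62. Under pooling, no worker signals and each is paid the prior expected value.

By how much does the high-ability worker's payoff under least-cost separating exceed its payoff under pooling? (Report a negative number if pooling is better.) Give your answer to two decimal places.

-1.19

Least-cost separating signal: s* solves 62 = 104 − 27.3·s*, so s* = (104 − 62)/27.3 ≈ 1.5385.
High-ability type's separating payoff: 104 − 17.7 × s* = 104 − 17.7 × (104 − 62)/27.3 = 104 − 743.4/27.3 ≈ 76.7692.
Pooling payoff: 0.38 × 104 + 0.62 × 62 = 77.96.
Difference: 76.7692 − 77.96 = -1.1908, i.e. -1.19 to two decimal places.
The high-ability type would prefer the pooling outcome.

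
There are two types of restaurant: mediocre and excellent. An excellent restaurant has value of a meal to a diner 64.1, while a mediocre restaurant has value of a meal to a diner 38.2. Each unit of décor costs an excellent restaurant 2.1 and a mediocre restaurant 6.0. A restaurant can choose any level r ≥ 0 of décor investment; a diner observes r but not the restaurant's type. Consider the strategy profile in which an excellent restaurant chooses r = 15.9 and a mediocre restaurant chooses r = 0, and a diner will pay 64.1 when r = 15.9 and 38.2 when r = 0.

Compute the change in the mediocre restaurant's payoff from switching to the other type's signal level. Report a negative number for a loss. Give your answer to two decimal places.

-69.50

Playing r = 0 the mediocre restaurant receives 38.2.
Deviating to r = 15.9 brings payment 64.1 at cost 6.0 × 15.9 = 95.4, netting -31.3.
Gain from deviating: -31.3 − 38.2 = -69.50.
The gain is negative, so the mediocre type's incentive-compatibility constraint is satisfied.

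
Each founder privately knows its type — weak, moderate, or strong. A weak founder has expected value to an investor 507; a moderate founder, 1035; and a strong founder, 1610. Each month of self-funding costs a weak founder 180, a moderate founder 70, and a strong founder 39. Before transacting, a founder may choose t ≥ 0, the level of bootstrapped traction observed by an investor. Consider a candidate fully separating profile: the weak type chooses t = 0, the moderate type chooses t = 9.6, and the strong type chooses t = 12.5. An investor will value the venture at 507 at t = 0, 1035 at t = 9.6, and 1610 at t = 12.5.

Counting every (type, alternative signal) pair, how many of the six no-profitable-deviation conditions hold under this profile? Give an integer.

4

Weak (own payoff 507): to t=9.6 gives 1035 − 180×9.6 = -693 → no gain ✓; to t=12.5 gives 1610 − 180×12.5 = -640 → no gain ✓.
Strong (own payoff 1610 − 39×12.5 = 1122.5): to t=0 gives 507 → no gain ✓; to t=9.6 gives 1035 − 39×9.6 = 660.6 → no gain ✓.
Moderate (own payoff 1035 − 70×9.6 = 363): to t=0 gives 507 → profitable ✗; to t=12.5 gives 1610 − 70×12.5 = 735 → profitable ✗.
4 of the 6 constraints hold; not an equilibrium.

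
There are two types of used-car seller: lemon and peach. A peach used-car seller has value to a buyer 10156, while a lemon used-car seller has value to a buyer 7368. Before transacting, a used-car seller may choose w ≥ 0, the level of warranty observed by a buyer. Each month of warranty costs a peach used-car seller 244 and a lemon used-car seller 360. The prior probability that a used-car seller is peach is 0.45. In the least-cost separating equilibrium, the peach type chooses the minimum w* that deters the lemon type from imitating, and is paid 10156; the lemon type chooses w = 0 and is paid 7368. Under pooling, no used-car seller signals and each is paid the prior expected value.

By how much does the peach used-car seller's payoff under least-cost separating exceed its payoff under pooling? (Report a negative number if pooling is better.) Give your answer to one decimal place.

Least-cost separating signal: w* solves 7368 = 10156 − 360·w*, so w* = (10156 − 7368)/360 ≈ 7.7444.
Peach type's separating payoff: 10156 − 244 × w* = 10156 − 244 × (10156 − 7368)/360 = 10156 − 680272/360 ≈ 8266.356.
Pooling payoff: 0.45 × 10156 + 0.55 × 7368 = 8622.6.
Difference: 8266.356 − 8622.6 = -356.244, i.e. -356.2 to one decimal place.
The peach type would prefer the pooling outcome.

-356.2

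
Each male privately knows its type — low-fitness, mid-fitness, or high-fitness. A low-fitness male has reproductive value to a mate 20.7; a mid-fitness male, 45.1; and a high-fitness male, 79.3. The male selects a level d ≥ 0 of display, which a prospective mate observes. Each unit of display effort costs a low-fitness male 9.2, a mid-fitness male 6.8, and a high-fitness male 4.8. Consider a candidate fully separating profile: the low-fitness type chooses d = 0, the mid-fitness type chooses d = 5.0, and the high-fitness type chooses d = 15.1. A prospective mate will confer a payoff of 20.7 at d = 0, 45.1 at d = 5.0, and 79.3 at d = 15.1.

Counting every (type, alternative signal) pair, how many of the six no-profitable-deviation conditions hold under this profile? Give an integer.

3

High-fitness (own payoff 79.3 − 4.8×15.1 = 6.82): to d=0 gives 20.7 → profitable ✗; to d=5.0 gives 45.1 − 4.8×5.0 = 21.1 → profitable ✗.
Mid-fitness (own payoff 45.1 − 6.8×5.0 = 11.1): to d=0 gives 20.7 → profitable ✗; to d=15.1 gives 79.3 − 6.8×15.1 = -23.38 → no gain ✓.
Low-fitness (own payoff 20.7): to d=5.0 gives 45.1 − 9.2×5.0 = -0.9 → no gain ✓; to d=15.1 gives 79.3 − 9.2×15.1 = -59.62 → no gain ✓.
3 of the 6 constraints hold; not an equilibrium.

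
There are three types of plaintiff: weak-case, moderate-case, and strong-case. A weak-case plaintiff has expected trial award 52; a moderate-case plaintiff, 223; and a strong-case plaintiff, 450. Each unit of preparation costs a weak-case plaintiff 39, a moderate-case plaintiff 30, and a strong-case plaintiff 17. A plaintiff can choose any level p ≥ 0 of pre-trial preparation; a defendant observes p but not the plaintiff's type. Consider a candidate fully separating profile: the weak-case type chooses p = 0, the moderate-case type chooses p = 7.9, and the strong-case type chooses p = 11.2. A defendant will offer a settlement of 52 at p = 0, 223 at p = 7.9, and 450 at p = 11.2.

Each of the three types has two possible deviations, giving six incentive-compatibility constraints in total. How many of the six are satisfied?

4

Weak-case (own payoff 52): to p=7.9 gives 223 − 39×7.9 = -85.1 → no gain ✓; to p=11.2 gives 450 − 39×11.2 = 13.2 → no gain ✓.
Moderate-case (own payoff 223 − 30×7.9 = -14): to p=0 gives 52 → profitable ✗; to p=11.2 gives 450 − 30×11.2 = 114 → profitable ✗.
Strong-case (own payoff 450 − 17×11.2 = 259.6): to p=0 gives 52 → no gain ✓; to p=7.9 gives 223 − 17×7.9 = 88.7 → no gain ✓.
4 of the 6 constraints hold; not an equilibrium.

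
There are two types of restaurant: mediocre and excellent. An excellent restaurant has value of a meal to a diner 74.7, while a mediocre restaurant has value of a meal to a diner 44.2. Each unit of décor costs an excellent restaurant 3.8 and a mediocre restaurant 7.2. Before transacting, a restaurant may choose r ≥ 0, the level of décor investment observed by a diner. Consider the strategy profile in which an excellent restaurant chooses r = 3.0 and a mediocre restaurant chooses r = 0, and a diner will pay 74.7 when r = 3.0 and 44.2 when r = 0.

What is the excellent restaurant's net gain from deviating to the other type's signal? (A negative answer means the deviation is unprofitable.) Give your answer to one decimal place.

-19.1

Playing r = 3.0 the excellent restaurant receives 74.7 − 3.8 × 3.0 = 63.3.
Deviating to r = 0 yields 44.2 instead.
Gain from deviating: 44.2 − 63.3 = -19.1.
The gain is negative, so the excellent type's incentive-compatibility constraint is satisfied.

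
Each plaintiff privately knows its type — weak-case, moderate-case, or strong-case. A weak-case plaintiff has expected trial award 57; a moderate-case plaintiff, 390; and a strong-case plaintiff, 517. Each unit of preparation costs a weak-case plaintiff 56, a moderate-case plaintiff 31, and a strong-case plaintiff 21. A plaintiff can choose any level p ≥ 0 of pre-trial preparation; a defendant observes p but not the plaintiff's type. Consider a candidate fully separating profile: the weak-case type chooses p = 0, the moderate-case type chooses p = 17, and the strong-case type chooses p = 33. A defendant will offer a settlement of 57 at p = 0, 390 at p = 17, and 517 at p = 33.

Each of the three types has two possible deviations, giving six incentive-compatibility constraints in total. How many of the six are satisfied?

3

Weak-case (own payoff 57): to p=17 gives 390 − 56×17 = -562 → no gain ✓; to p=33 gives 517 − 56×33 = -1331 → no gain ✓.
Strong-case (own payoff 517 − 21×33 = -176): to p=0 gives 57 → profitable ✗; to p=17 gives 390 − 21×17 = 33 → profitable ✗.
Moderate-case (own payoff 390 − 31×17 = -137): to p=0 gives 57 → profitable ✗; to p=33 gives 517 − 31×33 = -506 → no gain ✓.
3 of the 6 constraints hold; not an equilibrium.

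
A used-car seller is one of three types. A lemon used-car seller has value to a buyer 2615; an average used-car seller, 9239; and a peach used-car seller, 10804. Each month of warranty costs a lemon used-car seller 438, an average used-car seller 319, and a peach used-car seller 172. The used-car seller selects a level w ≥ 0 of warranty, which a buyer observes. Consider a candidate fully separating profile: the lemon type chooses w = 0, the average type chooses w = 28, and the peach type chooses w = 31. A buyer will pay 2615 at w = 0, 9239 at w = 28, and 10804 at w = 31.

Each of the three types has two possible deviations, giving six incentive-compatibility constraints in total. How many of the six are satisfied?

4

Peach (own payoff 10804 − 172×31 = 5472): to w=0 gives 2615 → no gain ✓; to w=28 gives 9239 − 172×28 = 4423 → no gain ✓.
Lemon (own payoff 2615): to w=28 gives 9239 − 438×28 = -3025 → no gain ✓; to w=31 gives 10804 − 438×31 = -2774 → no gain ✓.
Average (own payoff 9239 − 319×28 = 307): to w=0 gives 2615 → profitable ✗; to w=31 gives 10804 − 319×31 = 915 → profitable ✗.
4 of the 6 constraints hold; not an equilibrium.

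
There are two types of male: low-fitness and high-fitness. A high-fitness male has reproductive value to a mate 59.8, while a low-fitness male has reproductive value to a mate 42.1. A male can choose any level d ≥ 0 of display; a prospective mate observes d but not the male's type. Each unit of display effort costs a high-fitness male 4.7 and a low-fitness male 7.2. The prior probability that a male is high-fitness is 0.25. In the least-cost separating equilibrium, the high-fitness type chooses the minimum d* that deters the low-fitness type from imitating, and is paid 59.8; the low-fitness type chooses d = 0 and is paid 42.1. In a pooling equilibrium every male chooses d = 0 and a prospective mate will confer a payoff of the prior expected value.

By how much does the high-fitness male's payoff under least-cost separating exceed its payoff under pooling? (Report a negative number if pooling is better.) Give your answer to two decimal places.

1.72

Least-cost separating signal: d* solves 42.1 = 59.8 − 7.2·d*, so d* = (59.8 − 42.1)/7.2 ≈ 2.4583.
High-fitness type's separating payoff: 59.8 − 4.7 × d* = 59.8 − 4.7 × (59.8 − 42.1)/7.2 = 59.8 − 83.19/7.2 ≈ 48.2458.
Pooling payoff: 0.25 × 59.8 + 0.75 × 42.1 = 46.525.
Difference: 48.2458 − 46.525 = 1.7208, i.e. 1.72 to two decimal places.
The high-fitness type prefers to separate.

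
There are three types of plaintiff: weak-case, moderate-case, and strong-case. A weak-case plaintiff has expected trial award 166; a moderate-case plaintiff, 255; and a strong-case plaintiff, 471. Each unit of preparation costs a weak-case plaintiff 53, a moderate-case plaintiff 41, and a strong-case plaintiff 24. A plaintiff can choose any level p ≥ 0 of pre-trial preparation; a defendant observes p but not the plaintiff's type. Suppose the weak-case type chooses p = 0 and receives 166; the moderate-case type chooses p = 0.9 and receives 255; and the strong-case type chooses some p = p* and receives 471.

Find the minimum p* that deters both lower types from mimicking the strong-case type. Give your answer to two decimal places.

Weak-case type (on-path payoff 166) won't mimic when 166 ≥ 471 − 53·p*, i.e. p* ≥ 5.75.
Moderate-case type (on-path payoff 255 − 41×0.9 = 218.1) won't mimic when 218.1 ≥ 471 − 41·p*, i.e. p* ≥ 6.17.
Both must hold, so p* = max(5.75, 6.17) = 6.17. The moderate-case type's constraint binds.

6.17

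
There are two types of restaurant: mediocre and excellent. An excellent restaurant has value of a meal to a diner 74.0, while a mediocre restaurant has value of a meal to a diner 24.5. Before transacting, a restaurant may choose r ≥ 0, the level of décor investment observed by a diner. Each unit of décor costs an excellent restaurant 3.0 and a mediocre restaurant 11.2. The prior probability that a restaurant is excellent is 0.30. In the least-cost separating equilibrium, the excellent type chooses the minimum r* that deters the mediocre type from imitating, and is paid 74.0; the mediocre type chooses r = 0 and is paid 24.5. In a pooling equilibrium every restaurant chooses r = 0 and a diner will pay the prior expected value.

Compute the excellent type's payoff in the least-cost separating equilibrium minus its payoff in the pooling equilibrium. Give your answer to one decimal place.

Least-cost separating signal: r* solves 24.5 = 74.0 − 11.2·r*, so r* = (74.0 − 24.5)/11.2 ≈ 4.4196.
Excellent type's separating payoff: 74.0 − 3.0 × r* = 74.0 − 3.0 × (74.0 − 24.5)/11.2 = 74.0 − 148.5/11.2 ≈ 60.741.
Pooling payoff: 0.30 × 74.0 + 0.70 × 24.5 = 39.35.
Difference: 60.741 − 39.35 = 21.391, i.e. 21.4 to one decimal place.
The excellent type prefers to separate.

21.4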